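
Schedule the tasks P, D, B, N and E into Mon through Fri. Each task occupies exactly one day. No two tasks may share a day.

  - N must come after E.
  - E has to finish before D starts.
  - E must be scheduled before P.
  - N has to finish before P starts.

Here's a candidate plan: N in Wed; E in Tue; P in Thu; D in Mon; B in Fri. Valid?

No — it violates: E has to finish before D starts

N has to finish before P starts — holds.
N must come after E — holds.
No two tasks may share a day — holds.
E has to finish before D starts — violated.
E must be scheduled before P — holds.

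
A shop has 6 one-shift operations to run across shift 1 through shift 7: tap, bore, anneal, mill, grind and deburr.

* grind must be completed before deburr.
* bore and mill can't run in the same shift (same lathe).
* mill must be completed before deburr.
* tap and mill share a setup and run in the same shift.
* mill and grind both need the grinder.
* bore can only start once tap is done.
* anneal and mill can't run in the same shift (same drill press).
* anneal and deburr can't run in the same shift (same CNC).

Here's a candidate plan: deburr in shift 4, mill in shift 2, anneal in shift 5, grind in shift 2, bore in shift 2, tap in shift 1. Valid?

mill and grind both need the grinder — violated.
tap and mill share a setup and run in the same shift — violated.
mill must be completed before deburr — holds.
bore and mill can't run in the same shift (same lathe) — violated.
grind must be completed before deburr — holds.
anneal and deburr can't run in the same shift (same CNC) — holds.
bore can only start once tap is done — holds.
anneal and mill can't run in the same shift (same drill press) — holds.

No — it violates: bore and mill can't run in the same shift (same lathe)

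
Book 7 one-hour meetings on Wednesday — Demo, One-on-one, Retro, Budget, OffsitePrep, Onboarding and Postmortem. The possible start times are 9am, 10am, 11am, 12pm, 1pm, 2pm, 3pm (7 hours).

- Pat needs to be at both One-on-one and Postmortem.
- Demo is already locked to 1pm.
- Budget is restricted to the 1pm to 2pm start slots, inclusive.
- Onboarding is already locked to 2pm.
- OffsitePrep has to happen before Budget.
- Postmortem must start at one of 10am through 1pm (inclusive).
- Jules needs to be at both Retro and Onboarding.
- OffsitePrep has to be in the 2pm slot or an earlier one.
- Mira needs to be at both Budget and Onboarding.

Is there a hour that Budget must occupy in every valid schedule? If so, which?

Budget's window is 1pm–2pm.
Onboarding is fixed at 2pm, and Budget can't share a hour with Onboarding.
So Budget must be 1pm.

1pm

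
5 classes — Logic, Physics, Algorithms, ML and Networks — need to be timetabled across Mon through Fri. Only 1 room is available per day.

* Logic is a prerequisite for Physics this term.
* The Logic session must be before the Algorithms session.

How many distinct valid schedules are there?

Splitting on Logic: it can be Mon (24), Tue (12), Wed (4). Listing each branch's schedules as (Physics, Algorithms, ML, Networks):
Logic=Mon: (Tue,Wed,Thu,Fri) (Tue,Wed,Fri,Thu) (Tue,Thu,Wed,Fri) (Tue,Thu,Fri,Wed) (Tue,Fri,Wed,Thu) (Tue,Fri,Thu,Wed) (Wed,Tue,Thu,Fri) (Wed,Tue,Fri,Thu) (Wed,Thu,Tue,Fri) (Wed,Thu,Fri,Tue) (Wed,Fri,Tue,Thu) (Wed,Fri,Thu,Tue) (Thu,Tue,Wed,Fri) (Thu,Tue,Fri,Wed) (Thu,Wed,Tue,Fri) (Thu,Wed,Fri,Tue) (Thu,Fri,Tue,Wed) (Thu,Fri,Wed,Tue) (Fri,Tue,Wed,Thu) (Fri,Tue,Thu,Wed) (Fri,Wed,Tue,Thu) (Fri,Wed,Thu,Tue) (Fri,Thu,Tue,Wed) (Fri,Thu,Wed,Tue) — 24.
Logic=Tue: (Wed,Thu,Mon,Fri) (Wed,Thu,Fri,Mon) (Wed,Fri,Mon,Thu) (Wed,Fri,Thu,Mon) (Thu,Wed,Mon,Fri) (Thu,Wed,Fri,Mon) (Thu,Fri,Mon,Wed) (Thu,Fri,Wed,Mon) (Fri,Wed,Mon,Thu) (Fri,Wed,Thu,Mon) (Fri,Thu,Mon,Wed) (Fri,Thu,Wed,Mon) — 12.
Logic=Wed: (Thu,Fri,Mon,Tue) (Thu,Fri,Tue,Mon) (Fri,Thu,Mon,Tue) (Fri,Thu,Tue,Mon) — 4.
Summing: 24 + 12 + 4 = 40.

40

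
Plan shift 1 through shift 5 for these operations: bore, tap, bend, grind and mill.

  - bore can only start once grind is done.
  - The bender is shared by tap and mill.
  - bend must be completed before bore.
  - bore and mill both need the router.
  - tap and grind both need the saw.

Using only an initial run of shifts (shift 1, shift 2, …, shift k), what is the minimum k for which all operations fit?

The precedence chain requires at least 2 distinct shifts.
2 works (last occupied shift: shift 2): for example grind -> shift 1, tap -> shift 2, bend -> shift 1, bore -> shift 2, mill -> shift 1.

2 shifts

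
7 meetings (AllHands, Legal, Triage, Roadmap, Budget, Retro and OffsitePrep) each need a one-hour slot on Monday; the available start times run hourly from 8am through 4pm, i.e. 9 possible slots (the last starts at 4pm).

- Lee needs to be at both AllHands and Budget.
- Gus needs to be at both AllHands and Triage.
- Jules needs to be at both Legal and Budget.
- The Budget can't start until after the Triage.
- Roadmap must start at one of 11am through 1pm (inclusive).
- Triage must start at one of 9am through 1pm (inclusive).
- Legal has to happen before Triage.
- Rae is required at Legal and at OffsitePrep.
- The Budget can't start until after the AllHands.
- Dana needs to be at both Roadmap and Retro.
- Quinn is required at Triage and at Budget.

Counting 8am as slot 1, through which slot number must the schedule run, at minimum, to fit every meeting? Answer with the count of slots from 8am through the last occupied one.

4

The precedence chain requires at least 3 distinct slots.
Roadmap can't be placed before 11am — that is slot 4 counting from 8am — so the schedule must run through at least 4 slots.
4 works (last occupied slot: 11am): for example AllHands in 8am, Legal in 8am, Roadmap in 11am, Triage in 9am, OffsitePrep in 9am, Budget in 10am, Retro in 8am.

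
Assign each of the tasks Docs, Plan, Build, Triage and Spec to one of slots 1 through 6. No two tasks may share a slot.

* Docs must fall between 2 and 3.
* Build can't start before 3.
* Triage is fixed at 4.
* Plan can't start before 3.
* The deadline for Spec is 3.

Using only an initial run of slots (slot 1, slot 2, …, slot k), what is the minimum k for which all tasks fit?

With at most 1 per slot and 5 tasks, at least 5 slots are needed.
Triage can't be placed before 4, so the schedule must run through at least slot 4.
5 works (last occupied slot: 5): for example Plan -> 3; Build -> 5; Triage -> 4; Spec -> 1; Docs -> 2.

5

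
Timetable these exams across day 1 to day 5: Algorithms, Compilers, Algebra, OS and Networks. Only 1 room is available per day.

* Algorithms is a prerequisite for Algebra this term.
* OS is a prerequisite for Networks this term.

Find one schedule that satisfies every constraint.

Compilers -> day 5, Algebra -> day 2, Algorithms -> day 1, OS -> day 3, Networks -> day 4

Checking: OS(day 3) before Networks(day 4); Algorithms(day 1) before Algebra(day 2); max 1 per day (cap 1).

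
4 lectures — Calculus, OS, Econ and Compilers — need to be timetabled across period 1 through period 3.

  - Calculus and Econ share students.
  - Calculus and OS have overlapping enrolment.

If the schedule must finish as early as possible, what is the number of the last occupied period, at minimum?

2

Could 1 period be enough, i.e. nothing placed later than period 1? No: Econ can't share with Calculus (period 1) → nothing is left.
So 1 period is not enough.
2 works (last occupied period: period 2): for example Compilers=period 1; OS=period 2; Econ=period 2; Calculus=period 1.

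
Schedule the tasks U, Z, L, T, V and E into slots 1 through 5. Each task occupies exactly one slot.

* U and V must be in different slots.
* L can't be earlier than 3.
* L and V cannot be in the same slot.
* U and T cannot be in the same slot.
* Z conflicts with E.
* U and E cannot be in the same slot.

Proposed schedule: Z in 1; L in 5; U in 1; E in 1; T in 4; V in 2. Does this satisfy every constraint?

No. U and E cannot be in the same slot is not satisfied.

Z conflicts with E — violated.
L and V cannot be in the same slot — holds.
L can't be earlier than 3 — holds.
U and T cannot be in the same slot — holds.
U and E cannot be in the same slot — violated.
U and V must be in different slots — holds.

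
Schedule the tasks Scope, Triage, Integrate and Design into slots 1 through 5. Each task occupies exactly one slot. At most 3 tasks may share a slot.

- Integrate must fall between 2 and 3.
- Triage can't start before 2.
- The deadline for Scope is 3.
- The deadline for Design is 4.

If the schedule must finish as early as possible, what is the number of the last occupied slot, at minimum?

slot 2

With at most 3 per slot and 4 tasks, at least 2 slots are needed.
Triage can't be placed before 2, so the schedule must run through at least slot 2.
2 works (last occupied slot: 2): for example Scope=1; Design=1; Integrate=2; Triage=2.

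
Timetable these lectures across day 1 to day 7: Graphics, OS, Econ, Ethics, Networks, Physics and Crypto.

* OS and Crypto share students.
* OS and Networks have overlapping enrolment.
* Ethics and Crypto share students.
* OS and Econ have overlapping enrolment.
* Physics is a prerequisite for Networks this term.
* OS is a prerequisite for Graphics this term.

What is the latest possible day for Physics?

day 6

Downstream work caps Physics at day 6.
Physics at day 6 is achievable: Ethics in day 1, Physics in day 6, OS in day 1, Crypto in day 2, Econ in day 2, Graphics in day 2, Networks in day 7.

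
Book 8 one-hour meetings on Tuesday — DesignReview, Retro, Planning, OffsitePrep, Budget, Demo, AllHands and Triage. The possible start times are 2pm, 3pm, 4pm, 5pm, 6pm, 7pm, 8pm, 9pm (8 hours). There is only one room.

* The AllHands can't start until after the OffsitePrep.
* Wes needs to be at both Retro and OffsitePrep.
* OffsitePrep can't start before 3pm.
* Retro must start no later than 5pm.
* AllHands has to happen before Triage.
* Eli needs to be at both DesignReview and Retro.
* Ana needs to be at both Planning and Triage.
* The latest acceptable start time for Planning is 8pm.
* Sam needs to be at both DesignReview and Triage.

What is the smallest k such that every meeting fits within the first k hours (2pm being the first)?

8 hours

The precedence chain requires at least 3 distinct hours.
With at most 1 per hour and 8 meetings, at least 8 hours are needed.
Propagating the time windows through the other constraints, Triage can't land before 5pm — that is hour 4 counting from 2pm — so the schedule must run through at least 4 hours.
8 works (last occupied hour: 9pm): for example Retro -> 2pm, DesignReview -> 7pm, Planning -> 4pm, OffsitePrep -> 3pm, Triage -> 6pm, Budget -> 8pm, Demo -> 9pm, AllHands -> 5pm.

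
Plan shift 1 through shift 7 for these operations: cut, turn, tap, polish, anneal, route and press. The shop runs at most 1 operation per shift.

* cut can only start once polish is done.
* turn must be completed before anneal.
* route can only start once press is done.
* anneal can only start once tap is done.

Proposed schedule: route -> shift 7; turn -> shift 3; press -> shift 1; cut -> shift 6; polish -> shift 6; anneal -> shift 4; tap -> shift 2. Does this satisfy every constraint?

route can only start once press is done — holds.
anneal can only start once tap is done — holds.
The shop runs at most 1 operation per shift — violated.
turn must be completed before anneal — holds.
cut can only start once polish is done — violated.

No. The shop runs at most 1 operation per shift is not satisfied.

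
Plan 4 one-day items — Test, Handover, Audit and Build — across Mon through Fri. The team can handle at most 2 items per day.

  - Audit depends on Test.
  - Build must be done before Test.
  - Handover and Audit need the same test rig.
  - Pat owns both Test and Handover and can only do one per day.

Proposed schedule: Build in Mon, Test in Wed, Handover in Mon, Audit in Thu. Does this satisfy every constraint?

The team can handle at most 2 items per day — holds.
Handover and Audit need the same test rig — holds.
Build must be done before Test — holds.
Pat owns both Test and Handover and can only do one per day — holds.
Audit depends on Test — holds.

Yes, all constraints hold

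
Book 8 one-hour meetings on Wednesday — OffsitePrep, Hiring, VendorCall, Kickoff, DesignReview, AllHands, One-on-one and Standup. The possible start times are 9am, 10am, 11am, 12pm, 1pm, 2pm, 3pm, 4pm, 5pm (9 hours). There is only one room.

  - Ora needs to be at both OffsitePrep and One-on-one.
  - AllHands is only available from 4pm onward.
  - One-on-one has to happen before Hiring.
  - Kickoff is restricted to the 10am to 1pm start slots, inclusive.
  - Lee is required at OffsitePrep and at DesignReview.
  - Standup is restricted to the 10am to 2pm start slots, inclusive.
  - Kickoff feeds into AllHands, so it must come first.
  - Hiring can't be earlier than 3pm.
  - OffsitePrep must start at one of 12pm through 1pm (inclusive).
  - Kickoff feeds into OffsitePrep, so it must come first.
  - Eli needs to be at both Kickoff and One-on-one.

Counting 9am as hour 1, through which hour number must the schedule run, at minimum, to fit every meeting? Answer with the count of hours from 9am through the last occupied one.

8 hours

The precedence chain requires at least 2 distinct hours.
With at most 1 per hour and 8 meetings, at least 8 hours are needed.
AllHands can't be placed before 4pm — that is hour 8 counting from 9am — so the schedule must run through at least 8 hours.
8 works (last occupied hour: 4pm): for example Kickoff in 10am, VendorCall in 1pm, Standup in 11am, OffsitePrep in 12pm, DesignReview in 2pm, One-on-one in 9am, AllHands in 4pm, Hiring in 3pm.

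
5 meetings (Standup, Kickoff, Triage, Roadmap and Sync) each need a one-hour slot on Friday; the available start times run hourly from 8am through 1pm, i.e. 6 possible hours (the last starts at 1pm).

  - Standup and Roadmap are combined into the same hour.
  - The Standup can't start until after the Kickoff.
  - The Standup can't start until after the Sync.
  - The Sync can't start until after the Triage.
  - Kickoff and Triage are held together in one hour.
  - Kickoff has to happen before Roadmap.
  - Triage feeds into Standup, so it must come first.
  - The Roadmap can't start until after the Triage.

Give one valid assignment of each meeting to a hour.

Standup -> 10am; Roadmap -> 10am; Sync -> 9am; Triage -> 8am; Kickoff -> 8am

Checking: Triage(8am) before Standup(10am); Sync(9am) before Standup(10am); Kickoff(8am) before Standup(10am); Triage(8am) before Sync(9am); Kickoff(8am) before Roadmap(10am); Triage(8am) before Roadmap(10am); Kickoff = Triage = 8am; Standup = Roadmap = 10am.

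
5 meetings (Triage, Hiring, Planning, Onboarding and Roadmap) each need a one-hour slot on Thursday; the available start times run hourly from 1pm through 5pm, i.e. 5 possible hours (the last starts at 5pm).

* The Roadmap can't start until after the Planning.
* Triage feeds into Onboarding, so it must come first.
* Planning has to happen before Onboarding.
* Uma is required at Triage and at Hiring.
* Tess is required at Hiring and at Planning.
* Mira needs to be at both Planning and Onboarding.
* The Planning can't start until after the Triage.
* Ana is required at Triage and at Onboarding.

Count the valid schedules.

Splitting on Triage: it can be 1pm (42), 2pm (15), 3pm (3). Listing each branch's schedules as (Hiring, Planning, Onboarding, Roadmap):
Triage=1pm: (2pm,3pm,4pm,4pm) (2pm,3pm,4pm,5pm) (2pm,3pm,5pm,4pm) (2pm,3pm,5pm,5pm) (2pm,4pm,5pm,5pm) (3pm,2pm,3pm,3pm) (3pm,2pm,3pm,4pm) (3pm,2pm,3pm,5pm) (3pm,2pm,4pm,3pm) (3pm,2pm,4pm,4pm) (3pm,2pm,4pm,5pm) (3pm,2pm,5pm,3pm) (3pm,2pm,5pm,4pm) (3pm,2pm,5pm,5pm) (3pm,4pm,5pm,5pm) (4pm,2pm,3pm,3pm) (4pm,2pm,3pm,4pm) (4pm,2pm,3pm,5pm) (4pm,2pm,4pm,3pm) (4pm,2pm,4pm,4pm) (4pm,2pm,4pm,5pm) (4pm,2pm,5pm,3pm) (4pm,2pm,5pm,4pm) (4pm,2pm,5pm,5pm) (4pm,3pm,4pm,4pm) (4pm,3pm,4pm,5pm) (4pm,3pm,5pm,4pm) (4pm,3pm,5pm,5pm) (5pm,2pm,3pm,3pm) (5pm,2pm,3pm,4pm) (5pm,2pm,3pm,5pm) (5pm,2pm,4pm,3pm) (5pm,2pm,4pm,4pm) (5pm,2pm,4pm,5pm) (5pm,2pm,5pm,3pm) (5pm,2pm,5pm,4pm) (5pm,2pm,5pm,5pm) (5pm,3pm,4pm,4pm) (5pm,3pm,4pm,5pm) (5pm,3pm,5pm,4pm) (5pm,3pm,5pm,5pm) (5pm,4pm,5pm,5pm) — 42.
Triage=2pm: (1pm,3pm,4pm,4pm) (1pm,3pm,4pm,5pm) (1pm,3pm,5pm,4pm) (1pm,3pm,5pm,5pm) (1pm,4pm,5pm,5pm) (3pm,4pm,5pm,5pm) (4pm,3pm,4pm,4pm) (4pm,3pm,4pm,5pm) (4pm,3pm,5pm,4pm) (4pm,3pm,5pm,5pm) (5pm,3pm,4pm,4pm) (5pm,3pm,4pm,5pm) (5pm,3pm,5pm,4pm) (5pm,3pm,5pm,5pm) (5pm,4pm,5pm,5pm) — 15.
Triage=3pm: (1pm,4pm,5pm,5pm) (2pm,4pm,5pm,5pm) (5pm,4pm,5pm,5pm) — 3.
Summing: 42 + 15 + 3 = 60.

60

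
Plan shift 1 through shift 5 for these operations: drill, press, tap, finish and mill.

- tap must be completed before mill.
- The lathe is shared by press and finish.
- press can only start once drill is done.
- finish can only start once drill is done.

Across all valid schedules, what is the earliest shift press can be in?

shift 2

Precedence pushes press to at least shift 2.
press at shift 2 is achievable: mill -> shift 2; press -> shift 2; tap -> shift 1; drill -> shift 1; finish -> shift 3.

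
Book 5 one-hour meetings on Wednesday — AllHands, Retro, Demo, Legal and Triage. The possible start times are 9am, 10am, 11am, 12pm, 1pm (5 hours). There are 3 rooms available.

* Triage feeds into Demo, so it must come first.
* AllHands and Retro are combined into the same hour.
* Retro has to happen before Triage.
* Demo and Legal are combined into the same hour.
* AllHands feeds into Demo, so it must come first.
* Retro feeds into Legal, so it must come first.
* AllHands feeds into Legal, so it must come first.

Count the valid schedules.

10

Splitting on AllHands: it can be 9am (6), 10am (3), 11am (1). Listing each branch's schedules as (Retro, Demo, Legal, Triage):
AllHands=9am: (9am,11am,11am,10am) (9am,12pm,12pm,10am) (9am,12pm,12pm,11am) (9am,1pm,1pm,10am) (9am,1pm,1pm,11am) (9am,1pm,1pm,12pm) — 6.
AllHands=10am: (10am,12pm,12pm,11am) (10am,1pm,1pm,11am) (10am,1pm,1pm,12pm) — 3.
AllHands=11am: (11am,1pm,1pm,12pm) — 1.
Summing: 6 + 3 + 1 = 10.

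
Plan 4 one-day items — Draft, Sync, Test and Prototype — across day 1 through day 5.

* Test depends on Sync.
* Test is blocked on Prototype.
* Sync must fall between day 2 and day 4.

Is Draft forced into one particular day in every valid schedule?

Draft can be day 1 (e.g. Test in day 3, Sync in day 2, Prototype in day 1, Draft in day 1) or day 2 (e.g. Draft=day 2; Prototype=day 1; Test=day 3; Sync=day 2).

No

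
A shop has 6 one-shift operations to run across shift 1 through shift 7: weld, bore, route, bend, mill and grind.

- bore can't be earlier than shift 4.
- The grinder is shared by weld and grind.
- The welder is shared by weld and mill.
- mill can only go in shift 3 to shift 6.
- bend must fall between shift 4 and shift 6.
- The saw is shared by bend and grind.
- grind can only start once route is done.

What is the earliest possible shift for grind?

Precedence pushes grind to at least shift 2.
grind at shift 2 is achievable: mill=shift 3; weld=shift 1; bore=shift 4; route=shift 1; grind=shift 2; bend=shift 4.

shift 2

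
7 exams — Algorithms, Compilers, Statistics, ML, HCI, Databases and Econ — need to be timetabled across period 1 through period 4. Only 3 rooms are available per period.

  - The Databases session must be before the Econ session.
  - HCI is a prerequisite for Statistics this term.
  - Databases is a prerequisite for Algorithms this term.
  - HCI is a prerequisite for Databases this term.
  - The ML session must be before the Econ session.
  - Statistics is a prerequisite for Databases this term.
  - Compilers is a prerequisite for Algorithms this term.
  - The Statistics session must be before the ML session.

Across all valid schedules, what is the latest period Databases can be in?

Precedence pushes Databases to at least period 3; downstream work caps Databases at period 3.
Databases at period 3 is achievable: Databases=period 3; Compilers=period 1; HCI=period 1; Statistics=period 2; Econ=period 4; Algorithms=period 4; ML=period 3.

period 3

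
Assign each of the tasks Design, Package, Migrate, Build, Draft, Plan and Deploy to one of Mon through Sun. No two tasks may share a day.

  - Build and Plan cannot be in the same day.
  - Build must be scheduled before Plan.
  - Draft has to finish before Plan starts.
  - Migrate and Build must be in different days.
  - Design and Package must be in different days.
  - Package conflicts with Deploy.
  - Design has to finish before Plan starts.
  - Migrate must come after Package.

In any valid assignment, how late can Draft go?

Sat

Downstream work caps Draft at Sat.
Draft at Sat is achievable: Draft in Sat; Plan in Sun; Design in Mon; Build in Thu; Deploy in Fri; Migrate in Wed; Package in Tue.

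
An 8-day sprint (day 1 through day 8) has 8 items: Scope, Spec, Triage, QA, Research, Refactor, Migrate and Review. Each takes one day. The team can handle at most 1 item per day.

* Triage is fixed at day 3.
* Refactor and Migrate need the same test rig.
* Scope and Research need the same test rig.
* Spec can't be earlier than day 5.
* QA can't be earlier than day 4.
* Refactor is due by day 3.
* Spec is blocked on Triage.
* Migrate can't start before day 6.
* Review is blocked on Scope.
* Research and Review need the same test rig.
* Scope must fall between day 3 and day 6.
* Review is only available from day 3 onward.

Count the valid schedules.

52

Splitting on Scope: it can be day 4 (36), day 5 (12), day 6 (4). Listing each branch's schedules as (Spec, Triage, QA, Research, Refactor, Migrate, Review) by day number:
Scope=day 4: (5,3,6,1,2,7,8) (5,3,6,1,2,8,7) (5,3,6,2,1,7,8) (5,3,6,2,1,8,7) (5,3,7,1,2,6,8) (5,3,7,1,2,8,6) (5,3,7,2,1,6,8) (5,3,7,2,1,8,6) (5,3,8,1,2,6,7) (5,3,8,1,2,7,6) (5,3,8,2,1,6,7) (5,3,8,2,1,7,6) (6,3,5,1,2,7,8) (6,3,5,1,2,8,7) (6,3,5,2,1,7,8) (6,3,5,2,1,8,7) (6,3,7,1,2,8,5) (6,3,7,2,1,8,5) (6,3,8,1,2,7,5) (6,3,8,2,1,7,5) (7,3,5,1,2,6,8) (7,3,5,1,2,8,6) (7,3,5,2,1,6,8) (7,3,5,2,1,8,6) (7,3,6,1,2,8,5) (7,3,6,2,1,8,5) (7,3,8,1,2,6,5) (7,3,8,2,1,6,5) (8,3,5,1,2,6,7) (8,3,5,1,2,7,6) (8,3,5,2,1,6,7) (8,3,5,2,1,7,6) (8,3,6,1,2,7,5) (8,3,6,2,1,7,5) (8,3,7,1,2,6,5) (8,3,7,2,1,6,5) — 36.
Scope=day 5: (6,3,4,1,2,7,8) (6,3,4,1,2,8,7) (6,3,4,2,1,7,8) (6,3,4,2,1,8,7) (7,3,4,1,2,6,8) (7,3,4,1,2,8,6) (7,3,4,2,1,6,8) (7,3,4,2,1,8,6) (8,3,4,1,2,6,7) (8,3,4,1,2,7,6) (8,3,4,2,1,6,7) (8,3,4,2,1,7,6) — 12.
Scope=day 6: (5,3,4,1,2,7,8) (5,3,4,1,2,8,7) (5,3,4,2,1,7,8) (5,3,4,2,1,8,7) — 4.
Summing: 36 + 12 + 4 = 52.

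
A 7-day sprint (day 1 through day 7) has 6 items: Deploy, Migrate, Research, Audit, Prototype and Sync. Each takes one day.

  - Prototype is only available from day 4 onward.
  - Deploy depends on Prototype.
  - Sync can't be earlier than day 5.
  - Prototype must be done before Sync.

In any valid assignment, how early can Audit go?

day 1

Audit at day 1 is achievable: Prototype in day 4, Sync in day 5, Migrate in day 1, Deploy in day 5, Audit in day 1, Research in day 1.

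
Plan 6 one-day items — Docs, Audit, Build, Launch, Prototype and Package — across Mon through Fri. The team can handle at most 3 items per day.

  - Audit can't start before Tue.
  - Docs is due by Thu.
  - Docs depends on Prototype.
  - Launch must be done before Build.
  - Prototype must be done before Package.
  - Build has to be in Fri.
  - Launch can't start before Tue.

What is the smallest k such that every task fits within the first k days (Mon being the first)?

5 days

The precedence chain requires at least 2 distinct days.
With at most 3 per day and 6 tasks, at least 2 days are needed.
Build can't be placed before Fri — that is day 5 counting from Mon — so the schedule must run through at least 5 days.
5 works (last occupied day: Fri): for example Build -> Fri, Docs -> Tue, Package -> Wed, Prototype -> Mon, Launch -> Tue, Audit -> Tue.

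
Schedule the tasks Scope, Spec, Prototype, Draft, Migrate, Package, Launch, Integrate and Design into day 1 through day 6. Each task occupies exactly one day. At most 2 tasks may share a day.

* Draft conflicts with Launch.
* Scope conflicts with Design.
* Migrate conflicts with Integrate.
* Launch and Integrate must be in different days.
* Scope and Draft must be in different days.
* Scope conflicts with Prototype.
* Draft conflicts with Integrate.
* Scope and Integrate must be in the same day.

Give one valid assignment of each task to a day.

Design=day 5, Migrate=day 3, Launch=day 4, Draft=day 3, Prototype=day 2, Spec=day 2, Scope=day 1, Integrate=day 1, Package=day 4

Checking: Draft(day 3) != Launch(day 4); Launch(day 4) != Integrate(day 1); Scope(day 1) != Design(day 5); Scope(day 1) != Prototype(day 2); Migrate(day 3) != Integrate(day 1); Draft(day 3) != Integrate(day 1); Scope(day 1) != Draft(day 3); Scope = Integrate = day 1; max 2 per day (cap 2).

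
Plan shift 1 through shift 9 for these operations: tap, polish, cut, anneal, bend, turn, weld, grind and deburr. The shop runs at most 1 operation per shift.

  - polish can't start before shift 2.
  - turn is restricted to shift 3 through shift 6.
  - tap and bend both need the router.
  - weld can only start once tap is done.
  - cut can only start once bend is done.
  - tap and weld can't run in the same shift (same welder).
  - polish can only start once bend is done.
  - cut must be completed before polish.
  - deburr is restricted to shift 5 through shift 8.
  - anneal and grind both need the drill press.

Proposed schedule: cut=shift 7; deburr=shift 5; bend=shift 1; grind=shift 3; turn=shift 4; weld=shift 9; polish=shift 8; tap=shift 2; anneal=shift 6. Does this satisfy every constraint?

Valid

The shop runs at most 1 operation per shift — holds.
polish can only start once bend is done — holds.
cut can only start once bend is done — holds.
weld can only start once tap is done — holds.
tap and weld can't run in the same shift (same welder) — holds.
anneal and grind both need the drill press — holds.
turn is restricted to shift 3 through shift 6 — holds.
cut must be completed before polish — holds.
deburr is restricted to shift 5 through shift 8 — holds.
polish can't start before shift 2 — holds.
tap and bend both need the router — holds.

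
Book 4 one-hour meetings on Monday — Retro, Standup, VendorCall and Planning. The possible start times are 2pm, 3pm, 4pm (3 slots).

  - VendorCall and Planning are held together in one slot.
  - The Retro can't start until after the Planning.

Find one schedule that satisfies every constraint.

Planning -> 2pm, Standup -> 2pm, VendorCall -> 2pm, Retro -> 3pm

Checking: Planning(2pm) before Retro(3pm); VendorCall = Planning = 2pm.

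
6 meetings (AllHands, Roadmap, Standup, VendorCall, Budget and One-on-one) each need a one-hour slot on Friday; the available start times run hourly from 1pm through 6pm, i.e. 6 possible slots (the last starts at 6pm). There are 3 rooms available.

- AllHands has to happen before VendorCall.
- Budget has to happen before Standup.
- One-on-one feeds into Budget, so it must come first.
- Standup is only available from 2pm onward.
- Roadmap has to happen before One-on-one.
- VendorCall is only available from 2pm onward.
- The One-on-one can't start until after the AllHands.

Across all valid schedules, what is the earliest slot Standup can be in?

4pm

Standup is available from 2pm; precedence pushes Standup to at least 4pm.
Standup at 4pm is achievable: Budget -> 3pm; AllHands -> 1pm; Standup -> 4pm; VendorCall -> 2pm; One-on-one -> 2pm; Roadmap -> 1pm.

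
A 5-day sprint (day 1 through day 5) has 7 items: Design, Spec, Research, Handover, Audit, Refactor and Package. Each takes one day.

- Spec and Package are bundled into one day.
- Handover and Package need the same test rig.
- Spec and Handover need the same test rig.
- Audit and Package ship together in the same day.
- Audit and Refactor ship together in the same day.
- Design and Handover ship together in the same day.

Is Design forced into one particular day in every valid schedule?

Design can be day 1 (e.g. Spec in day 2, Package in day 2, Research in day 1, Refactor in day 2, Design in day 1, Handover in day 1, Audit in day 2) or day 2 (e.g. Handover=day 2, Research=day 1, Design=day 2, Refactor=day 1, Package=day 1, Audit=day 1, Spec=day 1).

No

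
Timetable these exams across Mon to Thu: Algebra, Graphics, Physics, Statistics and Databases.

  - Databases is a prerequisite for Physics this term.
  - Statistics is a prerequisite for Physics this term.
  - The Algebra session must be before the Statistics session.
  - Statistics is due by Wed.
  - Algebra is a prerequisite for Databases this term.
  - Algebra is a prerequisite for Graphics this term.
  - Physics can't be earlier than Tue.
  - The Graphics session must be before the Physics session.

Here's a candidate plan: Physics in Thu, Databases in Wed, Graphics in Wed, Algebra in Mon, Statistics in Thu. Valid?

Algebra is a prerequisite for Graphics this term — holds.
Statistics is due by Wed — violated.
The Graphics session must be before the Physics session — holds.
Databases is a prerequisite for Physics this term — holds.
Physics can't be earlier than Tue — holds.
The Algebra session must be before the Statistics session — holds.
Statistics is a prerequisite for Physics this term — violated.
Algebra is a prerequisite for Databases this term — holds.

No. Statistics is due by Wed is not satisfied.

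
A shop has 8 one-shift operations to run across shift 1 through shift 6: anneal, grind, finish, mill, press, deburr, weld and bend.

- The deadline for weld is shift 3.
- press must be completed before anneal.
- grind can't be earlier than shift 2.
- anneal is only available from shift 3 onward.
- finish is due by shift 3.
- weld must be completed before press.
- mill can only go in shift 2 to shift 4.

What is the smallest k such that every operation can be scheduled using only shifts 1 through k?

The precedence chain requires at least 3 distinct shifts.
3 works (last occupied shift: shift 3): for example finish in shift 1, anneal in shift 3, weld in shift 1, deburr in shift 1, press in shift 2, mill in shift 2, bend in shift 1, grind in shift 2.

3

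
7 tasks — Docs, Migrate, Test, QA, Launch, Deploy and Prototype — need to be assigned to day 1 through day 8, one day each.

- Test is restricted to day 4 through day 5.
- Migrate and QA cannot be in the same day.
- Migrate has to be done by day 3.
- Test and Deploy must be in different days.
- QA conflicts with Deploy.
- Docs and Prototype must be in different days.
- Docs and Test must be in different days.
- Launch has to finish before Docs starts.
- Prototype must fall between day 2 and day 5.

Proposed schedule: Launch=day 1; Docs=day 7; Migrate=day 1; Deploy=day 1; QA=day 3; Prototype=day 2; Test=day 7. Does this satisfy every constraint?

Launch has to finish before Docs starts — holds.
Docs and Prototype must be in different days — holds.
Prototype must fall between day 2 and day 5 — holds.
Test and Deploy must be in different days — holds.
Docs and Test must be in different days — violated.
Migrate has to be done by day 3 — holds.
QA conflicts with Deploy — holds.
Test is restricted to day 4 through day 5 — violated.
Migrate and QA cannot be in the same day — holds.

Invalid. Docs and Test must be in different days.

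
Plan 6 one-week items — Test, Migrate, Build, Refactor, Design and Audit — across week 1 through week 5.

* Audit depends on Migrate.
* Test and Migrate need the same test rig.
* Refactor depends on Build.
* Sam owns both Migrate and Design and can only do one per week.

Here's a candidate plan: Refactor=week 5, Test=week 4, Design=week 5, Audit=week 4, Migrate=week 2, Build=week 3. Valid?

Audit depends on Migrate — holds.
Sam owns both Migrate and Design and can only do one per week — holds.
Test and Migrate need the same test rig — holds.
Refactor depends on Build — holds.

Yes, all constraints hold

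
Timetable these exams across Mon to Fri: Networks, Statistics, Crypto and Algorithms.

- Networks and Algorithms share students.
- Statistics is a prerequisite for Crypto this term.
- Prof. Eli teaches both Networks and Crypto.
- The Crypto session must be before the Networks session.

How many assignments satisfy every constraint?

40

Splitting on Networks: it can be Wed (4), Thu (12), Fri (24). Listing each branch's schedules as (Statistics, Crypto, Algorithms):
Networks=Wed: (Mon,Tue,Mon) (Mon,Tue,Tue) (Mon,Tue,Thu) (Mon,Tue,Fri) — 4.
Networks=Thu: (Mon,Tue,Mon) (Mon,Tue,Tue) (Mon,Tue,Wed) (Mon,Tue,Fri) (Mon,Wed,Mon) (Mon,Wed,Tue) (Mon,Wed,Wed) (Mon,Wed,Fri) (Tue,Wed,Mon) (Tue,Wed,Tue) (Tue,Wed,Wed) (Tue,Wed,Fri) — 12.
Networks=Fri: (Mon,Tue,Mon) (Mon,Tue,Tue) (Mon,Tue,Wed) (Mon,Tue,Thu) (Mon,Wed,Mon) (Mon,Wed,Tue) (Mon,Wed,Wed) (Mon,Wed,Thu) (Mon,Thu,Mon) (Mon,Thu,Tue) (Mon,Thu,Wed) (Mon,Thu,Thu) (Tue,Wed,Mon) (Tue,Wed,Tue) (Tue,Wed,Wed) (Tue,Wed,Thu) (Tue,Thu,Mon) (Tue,Thu,Tue) (Tue,Thu,Wed) (Tue,Thu,Thu) (Wed,Thu,Mon) (Wed,Thu,Tue) (Wed,Thu,Wed) (Wed,Thu,Thu) — 24.
Summing: 4 + 12 + 24 = 40.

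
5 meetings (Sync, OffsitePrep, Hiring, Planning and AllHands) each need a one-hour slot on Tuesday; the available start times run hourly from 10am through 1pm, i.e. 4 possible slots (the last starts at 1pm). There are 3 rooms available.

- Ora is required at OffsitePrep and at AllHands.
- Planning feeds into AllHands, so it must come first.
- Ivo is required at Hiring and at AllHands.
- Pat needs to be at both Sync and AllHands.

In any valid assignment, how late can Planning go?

12pm

Downstream work caps Planning at 12pm.
Planning at 12pm is achievable: Planning=12pm; AllHands=1pm; OffsitePrep=10am; Hiring=10am; Sync=10am.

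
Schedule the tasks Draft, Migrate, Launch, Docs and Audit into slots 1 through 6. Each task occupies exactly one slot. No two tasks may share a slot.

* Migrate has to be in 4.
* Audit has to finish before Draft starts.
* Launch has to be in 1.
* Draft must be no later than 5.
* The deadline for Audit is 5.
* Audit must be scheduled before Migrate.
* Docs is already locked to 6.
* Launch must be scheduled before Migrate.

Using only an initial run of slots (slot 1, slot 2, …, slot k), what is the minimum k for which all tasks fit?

6

The precedence chain requires at least 2 distinct slots.
With at most 1 per slot and 5 tasks, at least 5 slots are needed.
Docs can't be placed before 6, so the schedule must run through at least slot 6.
6 works (last occupied slot: 6): for example Audit=2; Docs=6; Migrate=4; Launch=1; Draft=3.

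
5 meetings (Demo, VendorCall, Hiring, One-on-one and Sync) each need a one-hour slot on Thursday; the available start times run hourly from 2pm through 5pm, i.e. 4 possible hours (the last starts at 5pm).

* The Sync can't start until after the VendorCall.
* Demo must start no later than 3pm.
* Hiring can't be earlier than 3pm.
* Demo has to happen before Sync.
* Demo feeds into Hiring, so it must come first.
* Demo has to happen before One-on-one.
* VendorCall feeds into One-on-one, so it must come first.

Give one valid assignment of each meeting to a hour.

Sync=3pm, One-on-one=3pm, VendorCall=2pm, Hiring=3pm, Demo=2pm

Checking: Demo(2pm) before Hiring(3pm); VendorCall(2pm) before One-on-one(3pm); Demo(2pm) before Sync(3pm); VendorCall(2pm) before Sync(3pm); Demo(2pm) before One-on-one(3pm); Hiring=3pm in [3pm,5pm]; Demo=2pm in [2pm,3pm].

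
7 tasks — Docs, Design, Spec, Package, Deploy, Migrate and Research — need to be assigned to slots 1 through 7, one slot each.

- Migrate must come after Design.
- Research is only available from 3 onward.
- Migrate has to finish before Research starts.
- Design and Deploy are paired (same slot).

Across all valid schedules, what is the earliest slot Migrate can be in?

Precedence pushes Migrate to at least 2; downstream work caps Migrate at 6.
Migrate at 2 is achievable: Docs -> 1; Design -> 1; Research -> 3; Package -> 1; Deploy -> 1; Migrate -> 2; Spec -> 1.

2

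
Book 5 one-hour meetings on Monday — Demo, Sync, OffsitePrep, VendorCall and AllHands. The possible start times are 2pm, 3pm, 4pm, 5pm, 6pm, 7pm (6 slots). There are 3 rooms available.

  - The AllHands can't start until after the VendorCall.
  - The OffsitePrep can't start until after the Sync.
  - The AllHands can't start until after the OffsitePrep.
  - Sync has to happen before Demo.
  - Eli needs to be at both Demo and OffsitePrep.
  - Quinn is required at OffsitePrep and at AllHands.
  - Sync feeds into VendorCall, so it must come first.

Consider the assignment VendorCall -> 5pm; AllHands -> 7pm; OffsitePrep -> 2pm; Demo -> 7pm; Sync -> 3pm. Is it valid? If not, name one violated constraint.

No — it violates: The OffsitePrep can't start until after the Sync

There are 3 rooms available — holds.
The OffsitePrep can't start until after the Sync — violated.
The AllHands can't start until after the VendorCall — holds.
Sync has to happen before Demo — holds.
Sync feeds into VendorCall, so it must come first — holds.
Quinn is required at OffsitePrep and at AllHands — holds.
The AllHands can't start until after the OffsitePrep — holds.
Eli needs to be at both Demo and OffsitePrep — holds.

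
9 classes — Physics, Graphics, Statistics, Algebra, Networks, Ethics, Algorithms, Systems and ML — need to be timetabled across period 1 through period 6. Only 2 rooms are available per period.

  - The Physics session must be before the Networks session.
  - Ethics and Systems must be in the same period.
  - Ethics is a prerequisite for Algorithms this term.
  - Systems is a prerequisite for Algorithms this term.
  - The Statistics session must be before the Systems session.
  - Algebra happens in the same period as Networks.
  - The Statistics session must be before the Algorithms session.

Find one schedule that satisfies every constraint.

Physics -> period 1, Networks -> period 4, Ethics -> period 2, Graphics -> period 3, Algebra -> period 4, Systems -> period 2, Statistics -> period 1, Algorithms -> period 3, ML -> period 5

Checking: Systems(period 2) before Algorithms(period 3); Statistics(period 1) before Algorithms(period 3); Ethics(period 2) before Algorithms(period 3); Physics(period 1) before Networks(period 4); Statistics(period 1) before Systems(period 2); Ethics = Systems = period 2; Algebra = Networks = period 4; max 2 per period (cap 2).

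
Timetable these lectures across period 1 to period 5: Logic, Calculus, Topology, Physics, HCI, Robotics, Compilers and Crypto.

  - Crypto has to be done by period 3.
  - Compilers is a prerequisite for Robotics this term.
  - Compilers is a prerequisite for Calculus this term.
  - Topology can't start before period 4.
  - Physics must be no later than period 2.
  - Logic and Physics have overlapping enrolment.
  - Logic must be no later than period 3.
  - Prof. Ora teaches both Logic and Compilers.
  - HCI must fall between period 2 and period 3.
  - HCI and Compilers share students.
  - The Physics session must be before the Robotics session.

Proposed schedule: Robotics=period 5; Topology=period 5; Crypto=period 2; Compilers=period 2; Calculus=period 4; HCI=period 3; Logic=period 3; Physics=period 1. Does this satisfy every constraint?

Valid

The Physics session must be before the Robotics session — holds.
HCI and Compilers share students — holds.
Prof. Ora teaches both Logic and Compilers — holds.
Physics must be no later than period 2 — holds.
Logic and Physics have overlapping enrolment — holds.
Logic must be no later than period 3 — holds.
Crypto has to be done by period 3 — holds.
Compilers is a prerequisite for Robotics this term — holds.
HCI must fall between period 2 and period 3 — holds.
Compilers is a prerequisite for Calculus this term — holds.
Topology can't start before period 4 — holds.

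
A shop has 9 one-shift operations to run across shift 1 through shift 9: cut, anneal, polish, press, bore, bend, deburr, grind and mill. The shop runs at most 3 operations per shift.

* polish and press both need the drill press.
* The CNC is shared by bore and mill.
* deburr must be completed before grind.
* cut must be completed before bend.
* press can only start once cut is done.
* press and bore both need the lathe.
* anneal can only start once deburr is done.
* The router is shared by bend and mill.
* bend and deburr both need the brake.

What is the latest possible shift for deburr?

Downstream work caps deburr at shift 8.
deburr at shift 8 is achievable: bend -> shift 2; cut -> shift 1; anneal -> shift 9; mill -> shift 3; deburr -> shift 8; polish -> shift 1; grind -> shift 9; bore -> shift 1; press -> shift 2.

shift 8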